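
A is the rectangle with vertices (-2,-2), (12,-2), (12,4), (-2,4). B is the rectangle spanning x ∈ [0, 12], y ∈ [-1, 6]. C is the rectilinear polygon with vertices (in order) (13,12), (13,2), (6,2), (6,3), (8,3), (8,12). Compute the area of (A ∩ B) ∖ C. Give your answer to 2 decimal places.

50.00

|A ∩ B| = 60.
|(A ∩ B) ∩ C| = 10.
|(A ∩ B) ∖ C| = 60 − 10 = 50.00.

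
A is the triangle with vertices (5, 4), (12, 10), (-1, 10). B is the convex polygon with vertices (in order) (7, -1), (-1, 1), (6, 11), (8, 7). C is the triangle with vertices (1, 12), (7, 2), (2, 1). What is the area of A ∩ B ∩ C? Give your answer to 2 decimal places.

The intersection is the polygon with vertices (2.706,6.294), (3.631,7.615), (5.528,4.453), (5,4).
By the shoelace formula its area is 3.84.

3.84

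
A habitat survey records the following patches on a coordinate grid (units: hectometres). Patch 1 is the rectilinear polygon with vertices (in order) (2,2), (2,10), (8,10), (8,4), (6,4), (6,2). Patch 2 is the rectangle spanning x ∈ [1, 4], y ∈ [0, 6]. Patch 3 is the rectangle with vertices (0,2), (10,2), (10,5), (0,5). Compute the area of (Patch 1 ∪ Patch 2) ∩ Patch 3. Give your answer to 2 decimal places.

17.00

The region (Patch 1 ∪ Patch 2) ∩ Patch 3 is the polygon with vertices (8,4), (6,4), (6,2), (4,2), (1,2), (1,5), (8,5).
By the shoelace formula its area is 17.00.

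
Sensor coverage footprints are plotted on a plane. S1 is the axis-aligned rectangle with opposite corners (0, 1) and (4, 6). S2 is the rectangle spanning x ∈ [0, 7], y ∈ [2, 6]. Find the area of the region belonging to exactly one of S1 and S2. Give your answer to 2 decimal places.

|S1∩S2|: x∈[0,4], y∈[2,6] → 4·4 = 16.
|S1 △ S2| = |S1| + |S2| − 2·|S1∩S2| = 20 + 28 − 32 = 16.00.

16.00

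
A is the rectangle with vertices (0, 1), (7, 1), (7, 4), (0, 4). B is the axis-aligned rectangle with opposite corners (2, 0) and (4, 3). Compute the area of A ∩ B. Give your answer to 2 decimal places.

4.00

|A∩B|: x∈[2,4], y∈[1,3] → 2·2 = 4.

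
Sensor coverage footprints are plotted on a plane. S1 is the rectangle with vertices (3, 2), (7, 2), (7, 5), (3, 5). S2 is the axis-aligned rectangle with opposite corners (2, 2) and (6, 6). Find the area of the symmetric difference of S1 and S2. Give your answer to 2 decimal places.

|S1∩S2|: x∈[3,6], y∈[2,5] → 3·3 = 9.
|S1 △ S2| = |S1| + |S2| − 2·|S1∩S2| = 12 + 16 − 18 = 10.00.

10.00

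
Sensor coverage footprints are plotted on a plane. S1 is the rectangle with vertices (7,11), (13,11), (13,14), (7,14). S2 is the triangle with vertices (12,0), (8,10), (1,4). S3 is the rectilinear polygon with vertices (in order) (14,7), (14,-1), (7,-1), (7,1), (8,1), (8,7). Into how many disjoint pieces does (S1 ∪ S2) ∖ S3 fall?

2

(S1 ∪ S2) ∖ S3 splits into 2 disjoint pieces (area 18, area 31.7091).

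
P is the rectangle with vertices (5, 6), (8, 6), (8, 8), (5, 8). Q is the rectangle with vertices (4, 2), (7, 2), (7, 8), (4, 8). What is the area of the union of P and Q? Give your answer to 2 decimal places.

By inclusion–exclusion:
Individual areas: |P| = 6, |Q| = 18.
|P∩Q|: x∈[5,7], y∈[6,8] → 2·2 = 4.
|P ∪ Q| = 24 − 4 = 20.00.

20.00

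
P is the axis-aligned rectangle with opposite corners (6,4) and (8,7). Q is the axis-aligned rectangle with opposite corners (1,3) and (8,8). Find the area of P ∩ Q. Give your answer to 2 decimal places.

|P∩Q|: x∈[6,8], y∈[4,7] → 2·3 = 6.

6.00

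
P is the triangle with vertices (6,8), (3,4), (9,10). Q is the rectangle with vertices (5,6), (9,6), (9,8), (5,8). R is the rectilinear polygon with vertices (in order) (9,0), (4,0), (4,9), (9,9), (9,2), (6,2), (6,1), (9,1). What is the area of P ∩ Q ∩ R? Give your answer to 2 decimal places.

1.33

The intersection is the polygon with vertices (7,8), (5,6), (5,6.667), (6,8).
By the shoelace formula its area is 1.33.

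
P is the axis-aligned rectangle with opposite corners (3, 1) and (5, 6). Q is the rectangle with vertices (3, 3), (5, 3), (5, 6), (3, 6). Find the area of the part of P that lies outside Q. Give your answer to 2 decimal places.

4.00

|P∩Q|: x∈[3,5], y∈[3,6] → 2·3 = 6.
|P| = 10.
|P ∖ Q| = |P| − |P∩Q| = 10 − 6 = 4.00.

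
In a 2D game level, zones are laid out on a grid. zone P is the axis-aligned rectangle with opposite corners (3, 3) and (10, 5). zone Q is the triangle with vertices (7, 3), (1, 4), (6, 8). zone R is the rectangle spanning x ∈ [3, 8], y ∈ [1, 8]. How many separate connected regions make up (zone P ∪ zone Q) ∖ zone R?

2

(zone P ∪ zone Q) ∖ zone R splits into 2 disjoint pieces (area 4, area 1.9333).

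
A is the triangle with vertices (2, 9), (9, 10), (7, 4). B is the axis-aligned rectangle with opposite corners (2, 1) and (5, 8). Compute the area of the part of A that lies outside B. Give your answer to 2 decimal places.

|A| = 20, |A∩B| = 2.
|A ∖ B| = |A| − |A∩B| = 20 − 2 = 18.00.

18.00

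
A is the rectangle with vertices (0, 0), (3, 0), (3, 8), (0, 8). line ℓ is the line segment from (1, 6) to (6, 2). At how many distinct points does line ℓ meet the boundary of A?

1

The segment meets the boundary at (3,4.4).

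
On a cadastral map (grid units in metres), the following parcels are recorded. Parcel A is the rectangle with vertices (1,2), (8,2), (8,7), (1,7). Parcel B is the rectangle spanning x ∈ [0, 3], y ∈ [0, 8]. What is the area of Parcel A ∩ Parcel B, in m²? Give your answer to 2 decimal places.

10.00

|Parcel A∩Parcel B|: x∈[1,3], y∈[2,7] → 2·5 = 10.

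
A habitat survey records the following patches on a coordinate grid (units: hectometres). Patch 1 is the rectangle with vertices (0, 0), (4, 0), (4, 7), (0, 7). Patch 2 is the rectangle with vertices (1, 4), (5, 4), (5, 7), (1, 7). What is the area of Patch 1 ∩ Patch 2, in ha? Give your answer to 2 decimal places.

|Patch 1∩Patch 2|: x∈[1,4], y∈[4,7] → 3·3 = 9.

9.00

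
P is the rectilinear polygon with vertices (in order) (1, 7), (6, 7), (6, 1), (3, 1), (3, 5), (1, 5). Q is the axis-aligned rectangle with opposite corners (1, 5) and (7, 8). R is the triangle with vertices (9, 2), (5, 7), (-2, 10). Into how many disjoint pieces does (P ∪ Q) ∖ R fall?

(P ∪ Q) ∖ R splits into 2 disjoint pieces (area 17, area 5.5667).

2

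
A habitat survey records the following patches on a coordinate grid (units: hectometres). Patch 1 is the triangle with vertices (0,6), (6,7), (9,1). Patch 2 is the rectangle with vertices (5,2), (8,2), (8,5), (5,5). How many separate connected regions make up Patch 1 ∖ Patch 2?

Patch 1 ∖ Patch 2 splits into 2 disjoint pieces (area 11.9444, area 0.9).

2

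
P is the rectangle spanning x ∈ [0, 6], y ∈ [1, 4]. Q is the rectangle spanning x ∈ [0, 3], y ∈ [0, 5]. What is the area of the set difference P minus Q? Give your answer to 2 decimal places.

|P∩Q|: x∈[0,3], y∈[1,4] → 3·3 = 9.
|P| = 18.
|P ∖ Q| = |P| − |P∩Q| = 18 − 9 = 9.00.

9.00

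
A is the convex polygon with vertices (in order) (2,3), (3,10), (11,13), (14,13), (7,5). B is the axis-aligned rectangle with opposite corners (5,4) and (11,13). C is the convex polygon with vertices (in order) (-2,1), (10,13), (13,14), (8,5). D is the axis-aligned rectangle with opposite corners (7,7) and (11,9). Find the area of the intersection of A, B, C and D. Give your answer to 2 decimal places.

The intersection is the polygon with vertices (9.739,8.13), (8.75,7), (7,7), (7,9), (10.222,9).
By the shoelace formula its area is 5.13.

5.13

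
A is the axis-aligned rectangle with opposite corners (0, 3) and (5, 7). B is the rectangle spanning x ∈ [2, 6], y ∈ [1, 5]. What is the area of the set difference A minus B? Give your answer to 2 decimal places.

|A∩B|: x∈[2,5], y∈[3,5] → 3·2 = 6.
|A| = 20.
|A ∖ B| = |A| − |A∩B| = 20 − 6 = 14.00.

14.00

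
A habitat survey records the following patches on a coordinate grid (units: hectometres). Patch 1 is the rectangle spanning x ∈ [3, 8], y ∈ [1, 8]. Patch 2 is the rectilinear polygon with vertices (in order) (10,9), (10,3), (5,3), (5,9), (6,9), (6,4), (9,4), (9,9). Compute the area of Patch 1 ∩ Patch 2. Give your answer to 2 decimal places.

The intersection is the polygon with vertices (8,3), (5,3), (5,8), (6,8), (6,4), (8,4).
By the shoelace formula its area is 7.00.

7.00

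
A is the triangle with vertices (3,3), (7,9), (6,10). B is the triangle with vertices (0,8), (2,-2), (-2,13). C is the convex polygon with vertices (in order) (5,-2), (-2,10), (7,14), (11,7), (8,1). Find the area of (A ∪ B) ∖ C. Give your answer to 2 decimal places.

|A ∪ B| = 10.
|(A ∪ B) ∩ C| = 7.0731.
|(A ∪ B) ∖ C| = 10 − 7.0731 = 2.93.

2.93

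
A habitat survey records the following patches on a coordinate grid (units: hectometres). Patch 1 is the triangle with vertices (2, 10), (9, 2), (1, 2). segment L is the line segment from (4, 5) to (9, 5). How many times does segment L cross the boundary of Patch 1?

The segment meets the boundary at (6.375,5).

1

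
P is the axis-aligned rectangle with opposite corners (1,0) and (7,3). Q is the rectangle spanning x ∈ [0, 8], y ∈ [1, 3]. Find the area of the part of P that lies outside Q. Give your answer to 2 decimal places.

6.00

|P∩Q|: x∈[1,7], y∈[1,3] → 6·2 = 12.
|P| = 18.
|P ∖ Q| = |P| − |P∩Q| = 18 − 12 = 6.00.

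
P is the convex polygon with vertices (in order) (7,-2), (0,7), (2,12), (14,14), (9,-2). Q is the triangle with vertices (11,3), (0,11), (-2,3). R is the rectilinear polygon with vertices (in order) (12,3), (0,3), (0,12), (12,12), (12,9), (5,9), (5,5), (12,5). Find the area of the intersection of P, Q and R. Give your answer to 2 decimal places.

31.40

The intersection is the polygon with vertices (1.239,10.099), (5,7.364), (5,5), (8.25,5), (10.643,3.259), (10.562,3), (3.111,3), (0,7).
By the shoelace formula its area is 31.40.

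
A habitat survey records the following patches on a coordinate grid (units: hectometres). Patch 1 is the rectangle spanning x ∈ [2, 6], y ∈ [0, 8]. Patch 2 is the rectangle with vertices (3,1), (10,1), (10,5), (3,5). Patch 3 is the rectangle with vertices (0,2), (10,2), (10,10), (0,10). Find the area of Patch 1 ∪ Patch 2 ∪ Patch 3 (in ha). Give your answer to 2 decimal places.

92.00

By inclusion–exclusion:
Individual areas: |Patch 1| = 32, |Patch 2| = 28, |Patch 3| = 80.
|Patch 1∩Patch 2|: x∈[3,6], y∈[1,5] → 3·4 = 12.
|Patch 1∩Patch 3|: x∈[2,6], y∈[2,8] → 4·6 = 24.
|Patch 2∩Patch 3|: x∈[3,10], y∈[2,5] → 7·3 = 21.
|Patch 1∩Patch 2∩Patch 3| = 9.
|Patch 1 ∪ Patch 2 ∪ Patch 3| = 140 − 57 + 9 = 92.00.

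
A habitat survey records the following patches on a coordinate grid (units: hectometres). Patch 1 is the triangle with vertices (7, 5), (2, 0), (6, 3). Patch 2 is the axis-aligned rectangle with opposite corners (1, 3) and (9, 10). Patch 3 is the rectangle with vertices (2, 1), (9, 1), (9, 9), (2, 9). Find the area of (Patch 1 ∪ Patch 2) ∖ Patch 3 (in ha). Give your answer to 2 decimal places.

14.17

|Patch 1 ∪ Patch 2| = 57.5.
|(Patch 1 ∪ Patch 2) ∩ Patch 3| = 43.3333.
|(Patch 1 ∪ Patch 2) ∖ Patch 3| = 57.5 − 43.3333 = 14.17.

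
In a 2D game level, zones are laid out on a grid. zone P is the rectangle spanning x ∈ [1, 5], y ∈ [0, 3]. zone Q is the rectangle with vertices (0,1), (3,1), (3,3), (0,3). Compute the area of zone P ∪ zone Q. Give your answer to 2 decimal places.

14.00

By inclusion–exclusion:
Individual areas: |zone P| = 12, |zone Q| = 6.
|zone P∩zone Q|: x∈[1,3], y∈[1,3] → 2·2 = 4.
|zone P ∪ zone Q| = 18 − 4 = 14.00.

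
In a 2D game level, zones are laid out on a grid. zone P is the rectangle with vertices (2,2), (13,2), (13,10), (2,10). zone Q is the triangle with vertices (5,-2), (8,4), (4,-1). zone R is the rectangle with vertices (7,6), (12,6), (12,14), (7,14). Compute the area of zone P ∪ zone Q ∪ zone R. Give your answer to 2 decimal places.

111.90

By inclusion–exclusion:
Individual areas: |zone P| = 88, |zone Q| = 4.5, |zone R| = 40.
|zone P∩zone Q| = 0.6.
|zone P∩zone R|: x∈[7,12], y∈[6,10] → 5·4 = 20.
|zone Q∩zone R| = 0.
|zone P∩zone Q∩zone R| = 0.
|zone P ∪ zone Q ∪ zone R| = 132.5 − 20.6 + 0 = 111.90.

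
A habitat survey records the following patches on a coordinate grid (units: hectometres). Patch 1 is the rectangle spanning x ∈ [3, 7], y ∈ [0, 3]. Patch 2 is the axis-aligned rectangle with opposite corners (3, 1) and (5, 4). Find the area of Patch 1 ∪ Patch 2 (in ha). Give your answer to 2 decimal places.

By inclusion–exclusion:
Individual areas: |Patch 1| = 12, |Patch 2| = 6.
|Patch 1∩Patch 2|: x∈[3,5], y∈[1,3] → 2·2 = 4.
|Patch 1 ∪ Patch 2| = 18 − 4 = 14.00.

14.00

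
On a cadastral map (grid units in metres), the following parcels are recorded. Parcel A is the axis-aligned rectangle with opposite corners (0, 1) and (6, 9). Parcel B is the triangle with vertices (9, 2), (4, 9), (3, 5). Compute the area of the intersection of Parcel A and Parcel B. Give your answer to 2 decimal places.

The intersection is the polygon with vertices (6,3.5), (3,5), (4,9), (6,6.2).
By the shoelace formula its area is 9.45.

9.45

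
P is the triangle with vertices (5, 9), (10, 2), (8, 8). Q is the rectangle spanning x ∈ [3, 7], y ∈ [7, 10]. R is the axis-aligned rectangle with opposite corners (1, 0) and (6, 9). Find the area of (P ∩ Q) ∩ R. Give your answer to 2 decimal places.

0.53

The region (P ∩ Q) ∩ R is the polygon with vertices (6,8.667), (6,7.6), (5,9).
By the shoelace formula its area is 0.53.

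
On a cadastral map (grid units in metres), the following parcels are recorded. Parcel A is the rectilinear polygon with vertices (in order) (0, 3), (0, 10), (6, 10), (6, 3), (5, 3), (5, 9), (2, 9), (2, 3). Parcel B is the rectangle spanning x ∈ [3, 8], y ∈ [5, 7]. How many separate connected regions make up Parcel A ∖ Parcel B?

2

Parcel A ∖ Parcel B splits into 2 disjoint pieces (area 20, area 2).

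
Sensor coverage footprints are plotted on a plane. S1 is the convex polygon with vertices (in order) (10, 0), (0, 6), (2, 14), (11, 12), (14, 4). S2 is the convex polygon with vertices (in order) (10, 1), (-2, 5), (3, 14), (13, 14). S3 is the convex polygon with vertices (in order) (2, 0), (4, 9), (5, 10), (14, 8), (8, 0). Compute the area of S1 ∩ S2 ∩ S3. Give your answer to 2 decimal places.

52.44

The intersection is the polygon with vertices (10.556,3.407), (9,1.333), (6.25,2.25), (2.941,4.235), (4,9), (5,10), (11.732,8.504).
By the shoelace formula its area is 52.44.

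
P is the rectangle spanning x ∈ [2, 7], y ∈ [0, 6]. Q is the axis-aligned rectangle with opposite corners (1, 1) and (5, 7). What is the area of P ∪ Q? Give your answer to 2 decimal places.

39.00

By inclusion–exclusion:
Individual areas: |P| = 30, |Q| = 24.
|P∩Q|: x∈[2,5], y∈[1,6] → 3·5 = 15.
|P ∪ Q| = 54 − 15 = 39.00.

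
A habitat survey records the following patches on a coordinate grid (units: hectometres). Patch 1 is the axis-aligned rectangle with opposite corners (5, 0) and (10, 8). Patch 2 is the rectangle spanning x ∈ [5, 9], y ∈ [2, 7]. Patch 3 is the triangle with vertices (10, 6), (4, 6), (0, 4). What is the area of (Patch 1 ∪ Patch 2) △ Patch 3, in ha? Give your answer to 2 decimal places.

|Patch 1 ∪ Patch 2| = 40.
|(Patch 1 ∪ Patch 2) ∩ Patch 3| = 2.5.
|(Patch 1 ∪ Patch 2) △ Patch 3| = 40 + 6 − 5 = 41.00.

41.00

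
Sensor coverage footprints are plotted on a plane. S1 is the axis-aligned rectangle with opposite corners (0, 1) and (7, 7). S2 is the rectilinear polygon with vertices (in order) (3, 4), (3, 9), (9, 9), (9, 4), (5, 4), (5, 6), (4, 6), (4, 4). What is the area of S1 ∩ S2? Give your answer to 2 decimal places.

The intersection is the polygon with vertices (7,7), (7,4), (5,4), (5,6), (4,6), (4,4), (3,4), (3,7).
By the shoelace formula its area is 10.00.

10.00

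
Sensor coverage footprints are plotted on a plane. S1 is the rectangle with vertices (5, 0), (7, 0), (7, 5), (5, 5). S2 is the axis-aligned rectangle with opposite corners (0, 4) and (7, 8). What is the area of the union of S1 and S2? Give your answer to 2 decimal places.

36.00

By inclusion–exclusion:
Individual areas: |S1| = 10, |S2| = 28.
|S1∩S2|: x∈[5,7], y∈[4,5] → 2·1 = 2.
|S1 ∪ S2| = 38 − 2 = 36.00.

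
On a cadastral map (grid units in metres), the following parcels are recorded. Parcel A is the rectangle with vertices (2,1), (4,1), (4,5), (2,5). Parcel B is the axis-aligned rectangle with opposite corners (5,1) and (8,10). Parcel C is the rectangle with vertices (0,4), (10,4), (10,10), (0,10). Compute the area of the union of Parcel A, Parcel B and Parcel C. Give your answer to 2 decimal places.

By inclusion–exclusion:
Individual areas: |Parcel A| = 8, |Parcel B| = 27, |Parcel C| = 60.
|Parcel A∩Parcel B| = 0 (no overlap).
|Parcel A∩Parcel C|: x∈[2,4], y∈[4,5] → 2·1 = 2.
|Parcel B∩Parcel C|: x∈[5,8], y∈[4,10] → 3·6 = 18.
|Parcel A∩Parcel B∩Parcel C| = 0.
|Parcel A ∪ Parcel B ∪ Parcel C| = 95 − 20 + 0 = 75.00.

75.00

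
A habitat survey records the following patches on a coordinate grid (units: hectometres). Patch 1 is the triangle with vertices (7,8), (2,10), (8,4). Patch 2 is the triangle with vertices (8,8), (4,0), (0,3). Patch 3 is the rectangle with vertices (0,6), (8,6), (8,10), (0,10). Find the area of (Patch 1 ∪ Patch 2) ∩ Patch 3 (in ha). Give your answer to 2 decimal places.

The region (Patch 1 ∪ Patch 2) ∩ Patch 3 is the polygon with vertices (7,8), (7.135,7.46), (8,8), (7.333,6.667), (7.5,6), (4.8,6), (5.538,6.462), (2,10).
By the shoelace formula its area is 8.17.

8.17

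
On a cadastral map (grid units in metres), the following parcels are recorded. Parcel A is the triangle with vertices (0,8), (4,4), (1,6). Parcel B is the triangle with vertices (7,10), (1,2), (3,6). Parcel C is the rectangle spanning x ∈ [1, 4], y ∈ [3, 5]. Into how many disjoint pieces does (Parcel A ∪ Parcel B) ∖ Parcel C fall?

2

(Parcel A ∪ Parcel B) ∖ Parcel C splits into 2 disjoint pieces (area 4.5417, area 0.125).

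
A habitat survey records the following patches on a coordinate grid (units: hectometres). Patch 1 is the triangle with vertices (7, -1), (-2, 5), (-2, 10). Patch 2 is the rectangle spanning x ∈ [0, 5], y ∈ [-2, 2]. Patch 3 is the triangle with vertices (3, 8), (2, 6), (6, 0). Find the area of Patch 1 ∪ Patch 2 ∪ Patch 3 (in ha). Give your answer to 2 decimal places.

By inclusion–exclusion:
Individual areas: |Patch 1| = 22.5, |Patch 2| = 20, |Patch 3| = 7.
|Patch 1∩Patch 2| = 1.9571.
|Patch 1∩Patch 3| = 0.0718.
|Patch 2∩Patch 3| = 0.0833.
|Patch 1∩Patch 2∩Patch 3| = 0.
|Patch 1 ∪ Patch 2 ∪ Patch 3| = 49.5 − 2.1122 + 0 = 47.39.

47.39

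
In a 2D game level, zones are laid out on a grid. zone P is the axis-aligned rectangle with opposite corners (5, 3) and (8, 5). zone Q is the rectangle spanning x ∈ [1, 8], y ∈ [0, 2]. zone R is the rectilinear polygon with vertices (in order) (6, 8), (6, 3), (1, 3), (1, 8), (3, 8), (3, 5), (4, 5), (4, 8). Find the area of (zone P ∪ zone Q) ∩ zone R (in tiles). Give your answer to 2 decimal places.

The region (zone P ∪ zone Q) ∩ zone R is the polygon with vertices (5,5), (6,5), (6,3), (5,3).
By the shoelace formula its area is 2.00.

2.00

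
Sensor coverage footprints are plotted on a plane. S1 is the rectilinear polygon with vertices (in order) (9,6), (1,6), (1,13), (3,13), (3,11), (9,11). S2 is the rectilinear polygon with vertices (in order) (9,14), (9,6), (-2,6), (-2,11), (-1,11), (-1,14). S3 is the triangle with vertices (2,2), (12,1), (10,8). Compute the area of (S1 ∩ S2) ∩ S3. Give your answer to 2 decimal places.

The region (S1 ∩ S2) ∩ S3 is the polygon with vertices (9,6), (7.333,6), (9,7.25).
By the shoelace formula its area is 1.04.

1.04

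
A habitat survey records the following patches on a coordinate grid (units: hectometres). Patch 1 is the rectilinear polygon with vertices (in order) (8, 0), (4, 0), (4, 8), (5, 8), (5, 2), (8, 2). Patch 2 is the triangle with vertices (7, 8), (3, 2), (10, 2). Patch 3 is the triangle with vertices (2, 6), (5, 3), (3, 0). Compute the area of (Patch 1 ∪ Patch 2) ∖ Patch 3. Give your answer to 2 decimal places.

30.75

|Patch 1 ∪ Patch 2| = 32.75.
|(Patch 1 ∪ Patch 2) ∩ Patch 3| = 2.
|(Patch 1 ∪ Patch 2) ∖ Patch 3| = 32.75 − 2 = 30.75.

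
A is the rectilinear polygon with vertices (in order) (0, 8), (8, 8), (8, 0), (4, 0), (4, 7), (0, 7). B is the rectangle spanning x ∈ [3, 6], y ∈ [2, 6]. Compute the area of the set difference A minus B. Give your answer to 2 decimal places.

28.00

|A| = 36, |A∩B| = 8.
|A ∖ B| = |A| − |A∩B| = 36 − 8 = 28.00.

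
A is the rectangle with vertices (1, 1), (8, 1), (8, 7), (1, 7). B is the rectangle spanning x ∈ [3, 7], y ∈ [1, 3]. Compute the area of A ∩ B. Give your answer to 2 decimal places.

|A∩B|: x∈[3,7], y∈[1,3] → 4·2 = 8.

8.00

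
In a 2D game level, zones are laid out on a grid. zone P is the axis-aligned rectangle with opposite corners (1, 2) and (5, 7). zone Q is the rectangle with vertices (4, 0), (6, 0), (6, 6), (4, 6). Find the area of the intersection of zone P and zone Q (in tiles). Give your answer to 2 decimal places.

4.00

|zone P∩zone Q|: x∈[4,5], y∈[2,6] → 1·4 = 4.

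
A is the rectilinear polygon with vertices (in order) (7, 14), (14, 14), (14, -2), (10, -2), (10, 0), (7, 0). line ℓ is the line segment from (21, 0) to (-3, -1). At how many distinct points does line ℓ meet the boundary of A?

The segment meets the boundary at (10,-0.458), (14,-0.292).

2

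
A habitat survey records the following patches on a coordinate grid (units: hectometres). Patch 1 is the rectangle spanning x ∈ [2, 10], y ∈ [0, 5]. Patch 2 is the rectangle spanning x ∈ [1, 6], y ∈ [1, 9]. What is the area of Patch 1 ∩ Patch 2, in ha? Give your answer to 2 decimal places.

16.00

|Patch 1∩Patch 2|: x∈[2,6], y∈[1,5] → 4·4 = 16.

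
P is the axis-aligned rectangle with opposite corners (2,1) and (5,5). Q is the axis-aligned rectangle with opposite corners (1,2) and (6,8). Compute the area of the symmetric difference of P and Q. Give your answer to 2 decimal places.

24.00

|P∩Q|: x∈[2,5], y∈[2,5] → 3·3 = 9.
|P △ Q| = |P| + |Q| − 2·|P∩Q| = 12 + 30 − 18 = 24.00.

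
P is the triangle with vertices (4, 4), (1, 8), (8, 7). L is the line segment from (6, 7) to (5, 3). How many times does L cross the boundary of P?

The segment meets the boundary at (5.538,5.154).

1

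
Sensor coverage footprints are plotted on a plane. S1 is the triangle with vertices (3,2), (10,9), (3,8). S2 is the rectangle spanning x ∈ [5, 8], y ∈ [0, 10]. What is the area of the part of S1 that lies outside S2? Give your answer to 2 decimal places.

12.00

|S1| = 21, |S1∩S2| = 9.
|S1 ∖ S2| = |S1| − |S1∩S2| = 21 − 9 = 12.00.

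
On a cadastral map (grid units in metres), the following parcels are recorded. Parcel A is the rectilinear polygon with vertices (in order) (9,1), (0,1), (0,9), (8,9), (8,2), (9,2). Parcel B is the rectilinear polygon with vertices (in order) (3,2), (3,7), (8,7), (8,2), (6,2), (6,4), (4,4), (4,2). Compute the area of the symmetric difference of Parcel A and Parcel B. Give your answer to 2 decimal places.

44.00

|Parcel A| = 65, |Parcel B| = 21, |Parcel A∩Parcel B| = 21.
|Parcel A △ Parcel B| = |Parcel A| + |Parcel B| − 2·|Parcel A∩Parcel B| = 65 + 21 − 42 = 44.00.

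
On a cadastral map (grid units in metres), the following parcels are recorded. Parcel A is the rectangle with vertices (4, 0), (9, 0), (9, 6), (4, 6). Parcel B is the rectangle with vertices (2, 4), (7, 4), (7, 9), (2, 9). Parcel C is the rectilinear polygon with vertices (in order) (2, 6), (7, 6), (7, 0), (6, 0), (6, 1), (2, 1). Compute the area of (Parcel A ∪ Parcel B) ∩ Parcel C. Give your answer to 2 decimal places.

20.00

The region (Parcel A ∪ Parcel B) ∩ Parcel C is the polygon with vertices (6,0), (6,1), (4,1), (4,4), (2,4), (2,6), (7,6), (7,0).
By the shoelace formula its area is 20.00.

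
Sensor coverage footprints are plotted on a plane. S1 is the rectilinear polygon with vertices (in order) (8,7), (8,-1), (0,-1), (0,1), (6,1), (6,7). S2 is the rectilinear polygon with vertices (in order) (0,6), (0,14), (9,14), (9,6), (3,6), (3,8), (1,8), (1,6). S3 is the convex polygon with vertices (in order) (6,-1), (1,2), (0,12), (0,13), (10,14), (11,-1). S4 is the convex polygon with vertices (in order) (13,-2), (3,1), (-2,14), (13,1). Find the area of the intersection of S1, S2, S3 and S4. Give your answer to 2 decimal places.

The intersection is the polygon with vertices (6,7), (6.077,7), (7.231,6), (6,6).
By the shoelace formula its area is 0.65.

0.65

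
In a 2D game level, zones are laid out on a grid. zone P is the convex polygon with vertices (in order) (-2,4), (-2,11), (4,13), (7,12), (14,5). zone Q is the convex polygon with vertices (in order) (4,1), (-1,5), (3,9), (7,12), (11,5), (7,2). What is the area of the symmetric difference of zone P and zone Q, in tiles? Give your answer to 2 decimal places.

|zone P| = 97, |zone Q| = 70.5, |zone P∩zone Q| = 50.2149.
|zone P △ zone Q| = |zone P| + |zone Q| − 2·|zone P∩zone Q| = 97 + 70.5 − 100.4298 = 67.07.

67.07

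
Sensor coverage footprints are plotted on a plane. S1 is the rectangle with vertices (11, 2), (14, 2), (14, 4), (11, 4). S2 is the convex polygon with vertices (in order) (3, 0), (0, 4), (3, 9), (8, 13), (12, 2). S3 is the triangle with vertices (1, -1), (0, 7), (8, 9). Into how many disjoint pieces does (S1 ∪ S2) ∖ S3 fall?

(S1 ∪ S2) ∖ S3 splits into 2 disjoint pieces (area 67.171, area 0.2095).

2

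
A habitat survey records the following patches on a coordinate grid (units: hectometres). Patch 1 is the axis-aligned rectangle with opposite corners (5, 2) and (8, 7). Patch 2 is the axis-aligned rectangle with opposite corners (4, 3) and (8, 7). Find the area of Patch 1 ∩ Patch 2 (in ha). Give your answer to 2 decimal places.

|Patch 1∩Patch 2|: x∈[5,8], y∈[3,7] → 3·4 = 12.

12.00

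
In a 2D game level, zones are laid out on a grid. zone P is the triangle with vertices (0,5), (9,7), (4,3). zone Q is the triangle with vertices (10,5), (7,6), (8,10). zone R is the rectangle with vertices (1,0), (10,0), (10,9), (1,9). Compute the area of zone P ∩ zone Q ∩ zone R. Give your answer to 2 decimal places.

0.96

The intersection is the polygon with vertices (7.529,5.824), (7,6), (7.147,6.588), (9,7).
By the shoelace formula its area is 0.96.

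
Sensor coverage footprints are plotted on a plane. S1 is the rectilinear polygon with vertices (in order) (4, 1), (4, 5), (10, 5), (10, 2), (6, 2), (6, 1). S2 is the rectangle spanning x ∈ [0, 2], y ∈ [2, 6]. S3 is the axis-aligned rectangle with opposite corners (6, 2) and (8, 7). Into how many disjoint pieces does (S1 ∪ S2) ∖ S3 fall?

(S1 ∪ S2) ∖ S3 splits into 3 disjoint pieces (area 8, area 6, area 8).

3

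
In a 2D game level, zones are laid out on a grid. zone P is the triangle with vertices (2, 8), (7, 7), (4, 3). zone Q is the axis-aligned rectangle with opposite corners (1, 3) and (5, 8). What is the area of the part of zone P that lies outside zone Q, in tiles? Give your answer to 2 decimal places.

3.07

|zone P| = 11.5, |zone P∩zone Q| = 8.4333.
|zone P ∖ zone Q| = |zone P| − |zone P∩zone Q| = 11.5 − 8.4333 = 3.07.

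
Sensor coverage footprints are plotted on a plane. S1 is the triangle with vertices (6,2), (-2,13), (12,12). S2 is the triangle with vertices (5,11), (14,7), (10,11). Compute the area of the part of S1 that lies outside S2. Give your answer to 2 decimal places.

66.43

|S1| = 73, |S1∩S2| = 6.5735.
|S1 ∖ S2| = |S1| − |S1∩S2| = 73 − 6.5735 = 66.43.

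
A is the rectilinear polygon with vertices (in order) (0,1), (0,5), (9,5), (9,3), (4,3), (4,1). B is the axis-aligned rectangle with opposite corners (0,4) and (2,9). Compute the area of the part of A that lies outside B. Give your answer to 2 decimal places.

24.00

|A| = 26, |A∩B| = 2.
|A ∖ B| = |A| − |A∩B| = 26 − 2 = 24.00.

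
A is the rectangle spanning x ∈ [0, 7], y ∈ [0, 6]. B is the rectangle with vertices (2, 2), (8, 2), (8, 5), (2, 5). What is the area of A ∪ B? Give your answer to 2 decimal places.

By inclusion–exclusion:
Individual areas: |A| = 42, |B| = 18.
|A∩B|: x∈[2,7], y∈[2,5] → 5·3 = 15.
|A ∪ B| = 60 − 15 = 45.00.

45.00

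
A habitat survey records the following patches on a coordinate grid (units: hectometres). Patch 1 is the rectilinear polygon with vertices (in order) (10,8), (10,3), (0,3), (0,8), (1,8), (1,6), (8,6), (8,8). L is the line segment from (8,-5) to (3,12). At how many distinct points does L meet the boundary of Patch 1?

The segment meets the boundary at (4.765,6), (5.647,3).

2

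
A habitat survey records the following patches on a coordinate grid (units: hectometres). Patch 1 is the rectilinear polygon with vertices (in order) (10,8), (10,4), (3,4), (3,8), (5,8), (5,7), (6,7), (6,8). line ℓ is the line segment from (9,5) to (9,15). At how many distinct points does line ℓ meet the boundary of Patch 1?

1

The segment meets the boundary at (9,8).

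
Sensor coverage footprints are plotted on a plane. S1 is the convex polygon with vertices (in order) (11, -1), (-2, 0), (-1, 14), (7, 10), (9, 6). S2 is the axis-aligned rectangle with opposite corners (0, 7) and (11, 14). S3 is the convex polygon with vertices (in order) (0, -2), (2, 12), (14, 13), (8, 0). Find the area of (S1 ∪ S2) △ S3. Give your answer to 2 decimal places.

|S1 ∪ S2| = 172.
|(S1 ∪ S2) ∩ S3| = 110.3664.
|(S1 ∪ S2) △ S3| = 172 + 129 − 220.7327 = 80.27.

80.27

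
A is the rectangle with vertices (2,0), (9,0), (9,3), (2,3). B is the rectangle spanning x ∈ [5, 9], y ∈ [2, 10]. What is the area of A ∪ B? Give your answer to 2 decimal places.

49.00

By inclusion–exclusion:
Individual areas: |A| = 21, |B| = 32.
|A∩B|: x∈[5,9], y∈[2,3] → 4·1 = 4.
|A ∪ B| = 53 − 4 = 49.00.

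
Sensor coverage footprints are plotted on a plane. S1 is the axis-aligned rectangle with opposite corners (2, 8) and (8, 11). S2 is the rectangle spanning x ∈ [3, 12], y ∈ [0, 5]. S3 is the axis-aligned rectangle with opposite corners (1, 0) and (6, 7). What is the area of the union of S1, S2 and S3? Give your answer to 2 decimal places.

83.00

By inclusion–exclusion:
Individual areas: |S1| = 18, |S2| = 45, |S3| = 35.
|S1∩S2| = 0 (no overlap).
|S1∩S3| = 0 (no overlap).
|S2∩S3|: x∈[3,6], y∈[0,5] → 3·5 = 15.
|S1∩S2∩S3| = 0.
|S1 ∪ S2 ∪ S3| = 98 − 15 + 0 = 83.00.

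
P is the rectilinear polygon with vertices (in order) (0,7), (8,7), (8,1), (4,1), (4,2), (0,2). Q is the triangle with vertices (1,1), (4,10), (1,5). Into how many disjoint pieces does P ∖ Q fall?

P ∖ Q splits into 2 disjoint pieces (area 6.2, area 33.1667).

2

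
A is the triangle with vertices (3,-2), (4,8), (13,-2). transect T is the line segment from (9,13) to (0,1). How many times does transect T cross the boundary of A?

The segment meets the boundary at (3.808,6.077), (4.682,7.242).

2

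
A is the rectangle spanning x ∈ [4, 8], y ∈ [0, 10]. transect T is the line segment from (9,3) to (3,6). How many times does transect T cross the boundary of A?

The segment meets the boundary at (4,5.5), (8,3.5).

2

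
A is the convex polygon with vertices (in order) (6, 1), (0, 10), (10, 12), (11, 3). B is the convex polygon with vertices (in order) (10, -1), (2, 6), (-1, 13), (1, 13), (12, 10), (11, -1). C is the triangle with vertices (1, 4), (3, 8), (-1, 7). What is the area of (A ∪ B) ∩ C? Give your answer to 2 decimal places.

1.47

The region (A ∪ B) ∩ C is the polygon with vertices (1.323,7.581), (3,8), (2,6).
By the shoelace formula its area is 1.47.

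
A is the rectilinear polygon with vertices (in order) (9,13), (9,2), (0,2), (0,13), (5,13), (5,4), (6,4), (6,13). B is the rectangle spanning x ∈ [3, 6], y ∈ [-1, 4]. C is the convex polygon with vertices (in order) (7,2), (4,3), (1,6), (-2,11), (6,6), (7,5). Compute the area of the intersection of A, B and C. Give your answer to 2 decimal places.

3.17

The intersection is the polygon with vertices (5,4), (6,4), (6,2.333), (4,3), (3,4).
By the shoelace formula its area is 3.17.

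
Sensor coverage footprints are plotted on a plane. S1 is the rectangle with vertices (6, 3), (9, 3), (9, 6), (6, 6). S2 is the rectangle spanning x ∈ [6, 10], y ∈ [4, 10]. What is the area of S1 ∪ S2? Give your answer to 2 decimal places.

By inclusion–exclusion:
Individual areas: |S1| = 9, |S2| = 24.
|S1∩S2|: x∈[6,9], y∈[4,6] → 3·2 = 6.
|S1 ∪ S2| = 33 − 6 = 27.00.

27.00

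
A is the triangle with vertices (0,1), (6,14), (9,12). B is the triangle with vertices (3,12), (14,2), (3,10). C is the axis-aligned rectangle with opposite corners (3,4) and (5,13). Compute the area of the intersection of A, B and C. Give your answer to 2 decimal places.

The intersection is the polygon with vertices (5,10.182), (5,8.546), (3.864,9.372), (4.463,10.67).
By the shoelace formula its area is 1.42.

1.42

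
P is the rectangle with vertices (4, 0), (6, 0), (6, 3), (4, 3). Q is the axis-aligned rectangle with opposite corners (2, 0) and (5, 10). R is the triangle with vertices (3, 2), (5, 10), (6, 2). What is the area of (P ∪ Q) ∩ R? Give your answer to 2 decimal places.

8.94

The region (P ∪ Q) ∩ R is the polygon with vertices (5,3), (5.875,3), (6,2), (3,2), (5,10).
By the shoelace formula its area is 8.94.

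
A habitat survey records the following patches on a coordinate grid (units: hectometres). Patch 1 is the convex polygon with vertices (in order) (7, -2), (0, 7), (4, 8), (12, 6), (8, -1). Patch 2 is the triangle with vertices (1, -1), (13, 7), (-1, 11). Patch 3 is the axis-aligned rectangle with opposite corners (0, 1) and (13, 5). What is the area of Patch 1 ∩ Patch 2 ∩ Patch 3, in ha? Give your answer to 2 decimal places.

15.65

The intersection is the polygon with vertices (4.439,1.293), (1.556,5), (10,5).
By the shoelace formula its area is 15.65.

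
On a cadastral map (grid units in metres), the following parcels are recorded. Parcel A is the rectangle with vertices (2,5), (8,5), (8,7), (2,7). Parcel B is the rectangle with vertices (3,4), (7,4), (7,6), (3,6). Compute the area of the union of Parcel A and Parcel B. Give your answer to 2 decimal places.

By inclusion–exclusion:
Individual areas: |Parcel A| = 12, |Parcel B| = 8.
|Parcel A∩Parcel B|: x∈[3,7], y∈[5,6] → 4·1 = 4.
|Parcel A ∪ Parcel B| = 20 − 4 = 16.00.

16.00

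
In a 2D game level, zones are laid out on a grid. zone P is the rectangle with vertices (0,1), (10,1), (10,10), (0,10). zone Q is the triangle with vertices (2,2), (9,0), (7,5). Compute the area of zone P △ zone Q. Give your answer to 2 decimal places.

|zone P| = 90, |zone Q| = 15.5, |zone P∩zone Q| = 13.95.
|zone P △ zone Q| = |zone P| + |zone Q| − 2·|zone P∩zone Q| = 90 + 15.5 − 27.9 = 77.60.

77.60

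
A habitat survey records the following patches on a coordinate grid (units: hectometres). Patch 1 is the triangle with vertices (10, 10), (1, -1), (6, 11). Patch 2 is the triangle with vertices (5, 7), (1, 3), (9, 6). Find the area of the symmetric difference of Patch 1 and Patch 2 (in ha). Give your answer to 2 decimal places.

|Patch 1| = 26.5, |Patch 2| = 10, |Patch 1∩Patch 2| = 6.3031.
|Patch 1 △ Patch 2| = |Patch 1| + |Patch 2| − 2·|Patch 1∩Patch 2| = 26.5 + 10 − 12.6063 = 23.89.

23.89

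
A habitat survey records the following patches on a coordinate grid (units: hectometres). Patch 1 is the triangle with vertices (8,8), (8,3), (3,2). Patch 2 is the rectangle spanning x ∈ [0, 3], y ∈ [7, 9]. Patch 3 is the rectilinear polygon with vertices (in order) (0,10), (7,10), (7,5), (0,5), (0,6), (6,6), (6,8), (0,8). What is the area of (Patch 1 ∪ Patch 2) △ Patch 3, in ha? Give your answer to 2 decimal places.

|Patch 1 ∪ Patch 2| = 18.5.
|(Patch 1 ∪ Patch 2) ∩ Patch 3| = 4.35.
|(Patch 1 ∪ Patch 2) △ Patch 3| = 18.5 + 23 − 8.7 = 32.80.

32.80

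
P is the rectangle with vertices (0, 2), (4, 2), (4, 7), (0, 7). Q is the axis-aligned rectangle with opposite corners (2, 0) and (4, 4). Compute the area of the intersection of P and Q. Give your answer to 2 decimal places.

|P∩Q|: x∈[2,4], y∈[2,4] → 2·2 = 4.

4.00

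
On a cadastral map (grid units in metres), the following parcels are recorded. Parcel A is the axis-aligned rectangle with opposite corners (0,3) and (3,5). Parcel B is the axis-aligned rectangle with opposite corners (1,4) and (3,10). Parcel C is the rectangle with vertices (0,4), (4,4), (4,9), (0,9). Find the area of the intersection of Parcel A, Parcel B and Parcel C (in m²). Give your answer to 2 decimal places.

2.00

The intersection is the polygon with vertices (1,4), (1,5), (3,5), (3,4).
By the shoelace formula its area is 2.00.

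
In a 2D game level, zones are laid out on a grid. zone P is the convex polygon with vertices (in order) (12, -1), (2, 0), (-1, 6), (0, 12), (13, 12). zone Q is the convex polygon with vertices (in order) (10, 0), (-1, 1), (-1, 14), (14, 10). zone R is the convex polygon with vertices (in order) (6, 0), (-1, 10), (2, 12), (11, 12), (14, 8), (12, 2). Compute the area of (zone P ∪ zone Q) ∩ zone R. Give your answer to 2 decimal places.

116.79

|zone P ∪ zone Q| = 174.782.
|(zone P ∪ zone Q) ∩ zone R| = 116.79.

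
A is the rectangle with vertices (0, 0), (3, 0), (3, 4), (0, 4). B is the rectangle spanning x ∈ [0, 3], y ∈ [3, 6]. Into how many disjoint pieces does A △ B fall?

A △ B splits into 2 disjoint pieces (area 9, area 6).

2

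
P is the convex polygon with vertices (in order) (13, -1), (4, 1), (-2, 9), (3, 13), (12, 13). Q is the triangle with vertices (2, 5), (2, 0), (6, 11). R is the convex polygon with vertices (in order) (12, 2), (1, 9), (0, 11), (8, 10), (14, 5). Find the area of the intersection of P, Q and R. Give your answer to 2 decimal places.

2.24

The intersection is the polygon with vertices (5.538,10.308), (5.739,10.283), (4.47,6.792), (3.575,7.362).
By the shoelace formula its area is 2.24.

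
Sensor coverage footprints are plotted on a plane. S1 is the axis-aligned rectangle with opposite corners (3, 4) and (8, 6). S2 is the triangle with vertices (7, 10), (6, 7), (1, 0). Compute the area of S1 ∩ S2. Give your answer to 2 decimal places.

1.14

The intersection is the polygon with vertices (5.286,6), (3.857,4), (3.4,4), (4.6,6).
By the shoelace formula its area is 1.14.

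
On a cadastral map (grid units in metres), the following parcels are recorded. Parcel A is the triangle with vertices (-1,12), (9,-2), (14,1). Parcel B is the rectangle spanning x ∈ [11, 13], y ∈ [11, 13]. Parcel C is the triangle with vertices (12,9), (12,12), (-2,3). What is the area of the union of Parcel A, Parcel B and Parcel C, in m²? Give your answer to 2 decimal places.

By inclusion–exclusion:
Individual areas: |Parcel A| = 50, |Parcel B| = 4, |Parcel C| = 21.
|Parcel A∩Parcel B| = 0.
|Parcel A∩Parcel C| = 3.2457.
|Parcel B∩Parcel C| = 0.6786.
|Parcel A∩Parcel B∩Parcel C| = 0.
|Parcel A ∪ Parcel B ∪ Parcel C| = 75 − 3.9243 + 0 = 71.08.

71.08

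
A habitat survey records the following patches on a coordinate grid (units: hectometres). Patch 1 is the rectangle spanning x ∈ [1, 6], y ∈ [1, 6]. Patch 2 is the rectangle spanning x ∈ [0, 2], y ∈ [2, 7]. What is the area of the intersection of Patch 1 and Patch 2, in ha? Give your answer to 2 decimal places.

|Patch 1∩Patch 2|: x∈[1,2], y∈[2,6] → 1·4 = 4.

4.00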